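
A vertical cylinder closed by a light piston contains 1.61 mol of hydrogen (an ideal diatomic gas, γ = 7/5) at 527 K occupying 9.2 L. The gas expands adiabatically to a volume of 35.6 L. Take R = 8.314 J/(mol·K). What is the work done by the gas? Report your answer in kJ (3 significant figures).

W ≈ 7.37 kJ

Adiabatic: TV^(γ−1) = const with γ = 7/5.
T₂ = T₁ (V₁/V₂)^(γ−1) = 527 × (9.2/35.6)^0.4 = 527 × 0.582 = 306.7 K.
W_by = nCᵥ(T₁ − T₂) = (1.61)(20.79)(527 − 306.7) = 7371 J.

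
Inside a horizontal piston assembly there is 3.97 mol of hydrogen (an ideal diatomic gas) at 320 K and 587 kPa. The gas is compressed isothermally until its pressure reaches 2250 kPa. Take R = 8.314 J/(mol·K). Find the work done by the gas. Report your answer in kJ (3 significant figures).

Isothermal process: W = nRT ln(V₂/V₁) = nRT ln(P₁/P₂).
W = (3.97)(8.314)(320) × ln(587/2250)
  = 10562 × ln(0.2609) = 10562 × -1.344
W_by_gas = -14192 J.

W ≈ -14.2 kJ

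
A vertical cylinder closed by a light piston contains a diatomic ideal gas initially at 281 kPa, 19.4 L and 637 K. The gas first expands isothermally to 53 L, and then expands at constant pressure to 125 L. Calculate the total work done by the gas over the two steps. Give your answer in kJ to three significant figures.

W_total ≈ 12.9 kJ

Step 1 (isothermal): W = P₁V₁ ln(V₂/V₁) = (5451) ln(53/19.4) = 5479 J.
After step 1: P = 102.9 kPa, V = 53 L, T = 637 K.
Step 2 (isobaric): W = PΔV = (102.9 kPa)(125 − 53 L) = 7406 J.
W_total = 5479 + 7406 = 12884 J.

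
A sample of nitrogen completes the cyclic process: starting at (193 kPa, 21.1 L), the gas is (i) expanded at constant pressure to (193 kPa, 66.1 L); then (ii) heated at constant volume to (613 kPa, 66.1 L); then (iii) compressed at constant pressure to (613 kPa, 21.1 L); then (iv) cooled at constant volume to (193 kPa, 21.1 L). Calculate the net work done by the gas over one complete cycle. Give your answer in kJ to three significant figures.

Constant-volume legs do no work.
W(i) = (193)(66.1 − 21.1) = 8685 J; W(iii) = (613)(21.1 − 66.1) = -27585 J.
W_net = 8685 − 27585 = -18900 J (the counter-clockwise enclosed area).

W_net ≈ -18.9 kJ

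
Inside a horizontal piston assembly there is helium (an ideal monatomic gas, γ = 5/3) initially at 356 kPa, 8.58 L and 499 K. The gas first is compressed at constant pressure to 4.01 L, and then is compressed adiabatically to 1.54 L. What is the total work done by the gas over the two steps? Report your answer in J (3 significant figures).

W_total ≈ -3540 J

Step 1 (isobaric): W = PΔV = (356 kPa)(4.01 − 8.58 L) = -1627 J.
After step 1: P = 356 kPa, V = 4.01 L, T = 233.2 K.
Step 2 (adiabatic): W = (P₁V₁ − P₂V₂)/(γ−1) = (1428 − 2702)/0.667 = -1912 J.
W_total = -1627 − 1912 = -3539 J.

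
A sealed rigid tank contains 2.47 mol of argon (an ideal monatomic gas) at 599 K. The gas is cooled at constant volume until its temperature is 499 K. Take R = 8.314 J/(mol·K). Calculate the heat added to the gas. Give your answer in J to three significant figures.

Q ≈ -3080 J

Constant volume ⇒ W = 0, so Q = ΔU = nCᵥΔT with Cᵥ = 3R/2 = 12.47 J/(mol·K).
ΔU = (2.47)(12.47)(499 − 599) = -3080 J.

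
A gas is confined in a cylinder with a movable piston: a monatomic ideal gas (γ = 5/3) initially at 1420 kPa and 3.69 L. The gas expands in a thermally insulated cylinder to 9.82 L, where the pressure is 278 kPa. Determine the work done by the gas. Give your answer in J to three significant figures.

W ≈ 3760 J

Adiabatic: W = (P₁V₁ − P₂V₂)/(γ − 1) with γ = 5/3.
P₁V₁ = 5240 J, P₂V₂ = 2730 J.
W = (5240 − 2730) / 0.6667 = 3765 J.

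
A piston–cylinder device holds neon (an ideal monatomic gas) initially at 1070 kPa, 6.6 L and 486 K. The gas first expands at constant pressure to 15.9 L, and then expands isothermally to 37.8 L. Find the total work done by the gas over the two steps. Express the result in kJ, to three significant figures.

W_total ≈ 24.7 kJ

Step 1 (isobaric): W = PΔV = (1070 kPa)(15.9 − 6.6 L) = 9951 J.
After step 1: P = 1070 kPa, V = 15.9 L, T = 1171 K.
Step 2 (isothermal): W = P₁V₁ ln(V₂/V₁) = (17013) ln(37.8/15.9) = 14733 J.
W_total = 9951 + 14733 = 24684 J.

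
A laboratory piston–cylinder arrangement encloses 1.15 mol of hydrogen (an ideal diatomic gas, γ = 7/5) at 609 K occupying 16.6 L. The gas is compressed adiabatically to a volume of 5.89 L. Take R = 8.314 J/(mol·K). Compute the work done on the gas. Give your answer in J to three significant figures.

Adiabatic: TV^(γ−1) = const with γ = 7/5.
T₂ = T₁ (V₁/V₂)^(γ−1) = 609 × (16.6/5.89)^0.4 = 609 × 1.514 = 921.8 K.
W_by = nCᵥ(T₁ − T₂) = (1.15)(20.79)(609 − 921.8) = -7476 J.
Work on gas = −W_by = 7476 J.

W ≈ 7480 J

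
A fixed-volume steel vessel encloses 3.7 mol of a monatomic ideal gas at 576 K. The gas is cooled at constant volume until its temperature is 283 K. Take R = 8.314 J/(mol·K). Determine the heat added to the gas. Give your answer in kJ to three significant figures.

Constant volume ⇒ W = 0, so Q = ΔU = nCᵥΔT with Cᵥ = 3R/2 = 12.47 J/(mol·K).
ΔU = (3.7)(12.47)(283 − 576) = -13520 J.

Q ≈ -13.5 kJ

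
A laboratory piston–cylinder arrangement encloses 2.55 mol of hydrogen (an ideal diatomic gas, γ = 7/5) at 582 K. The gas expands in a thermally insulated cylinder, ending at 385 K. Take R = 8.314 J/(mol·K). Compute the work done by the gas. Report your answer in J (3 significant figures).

Adiabatic ⇒ Q = 0, so W_by = −ΔU = nCᵥ(T₁ − T₂).
Cᵥ = 5R/2 = 20.79 J/(mol·K).
W = (2.55)(20.79)(582 − 385) = 10441 J.

W ≈ 10400 J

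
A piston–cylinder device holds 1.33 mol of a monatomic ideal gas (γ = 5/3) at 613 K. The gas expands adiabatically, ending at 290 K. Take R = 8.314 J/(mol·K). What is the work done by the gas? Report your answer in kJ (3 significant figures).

Adiabatic ⇒ Q = 0, so W_by = −ΔU = nCᵥ(T₁ − T₂).
Cᵥ = 3R/2 = 12.47 J/(mol·K).
W = (1.33)(12.47)(613 − 290) = 5357 J.

W ≈ 5.36 kJ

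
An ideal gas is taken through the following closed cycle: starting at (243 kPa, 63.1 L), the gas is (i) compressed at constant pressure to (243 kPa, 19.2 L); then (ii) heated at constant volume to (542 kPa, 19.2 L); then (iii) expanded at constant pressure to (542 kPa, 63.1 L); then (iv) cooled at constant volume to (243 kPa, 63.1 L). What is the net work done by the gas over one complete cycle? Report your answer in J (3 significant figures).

W_net ≈ 13100 J

Constant-volume legs do no work.
W(i) = (243)(19.2 − 63.1) = -10668 J; W(iii) = (542)(63.1 − 19.2) = 23794 J.
W_net = -10668 + 23794 = 13126 J (the clockwise enclosed area).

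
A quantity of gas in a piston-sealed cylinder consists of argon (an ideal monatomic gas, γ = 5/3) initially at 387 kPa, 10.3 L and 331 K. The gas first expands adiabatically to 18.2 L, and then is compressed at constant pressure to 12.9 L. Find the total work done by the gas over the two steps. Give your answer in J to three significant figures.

Step 1 (adiabatic): W = (P₁V₁ − P₂V₂)/(γ−1) = (3986 − 2727)/0.667 = 1888 J.
After step 1: P = 149.8 kPa, V = 18.2 L, T = 226.5 K.
Step 2 (isobaric): W = PΔV = (149.8 kPa)(12.9 − 18.2 L) = -794.2 J.
W_total = 1888 − 794.2 = 1094 J.

W_total ≈ 1090 J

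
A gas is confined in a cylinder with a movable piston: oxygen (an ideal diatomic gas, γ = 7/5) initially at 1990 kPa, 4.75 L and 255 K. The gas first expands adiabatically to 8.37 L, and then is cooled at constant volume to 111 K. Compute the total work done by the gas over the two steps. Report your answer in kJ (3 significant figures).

Step 1 (adiabatic): W = (P₁V₁ − P₂V₂)/(γ−1) = (9452 − 7536)/0.4 = 4792 J.
Step 2 (isochoric): W = 0 (constant volume).
W_total = 4792 + 0 = 4792 J.

W_total ≈ 4.79 kJ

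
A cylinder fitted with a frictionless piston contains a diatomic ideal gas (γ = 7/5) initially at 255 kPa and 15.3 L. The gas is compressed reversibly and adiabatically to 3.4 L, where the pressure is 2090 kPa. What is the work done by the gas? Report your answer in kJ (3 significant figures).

W ≈ -8.01 kJ

Adiabatic: W = (P₁V₁ − P₂V₂)/(γ − 1) with γ = 7/5.
P₁V₁ = 3902 J, P₂V₂ = 7106 J.
W = (3902 − 7106) / 0.4 = -8011 J.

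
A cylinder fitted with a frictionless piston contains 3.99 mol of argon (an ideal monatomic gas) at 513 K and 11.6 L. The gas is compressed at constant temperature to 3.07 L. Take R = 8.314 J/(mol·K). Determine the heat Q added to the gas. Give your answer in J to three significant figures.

Q ≈ -22600 J

Isothermal ⇒ ΔU = 0, so Q = W = nRT ln(V₂/V₁).
Q = (3.99)(8.314)(513) ln(3.07/11.6) = 17018 × -1.329 = -22622 J.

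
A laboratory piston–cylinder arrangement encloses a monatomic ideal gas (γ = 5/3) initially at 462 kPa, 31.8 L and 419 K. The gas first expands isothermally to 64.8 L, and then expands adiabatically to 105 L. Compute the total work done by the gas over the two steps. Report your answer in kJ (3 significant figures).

Step 1 (isothermal): W = P₁V₁ ln(V₂/V₁) = (14692) ln(64.8/31.8) = 10458 J.
After step 1: P = 226.7 kPa, V = 64.8 L, T = 419 K.
Step 2 (adiabatic): W = (P₁V₁ − P₂V₂)/(γ−1) = (14692 − 10649)/0.667 = 6063 J.
W_total = 10458 + 6063 = 16521 J.

W_total ≈ 16.5 kJ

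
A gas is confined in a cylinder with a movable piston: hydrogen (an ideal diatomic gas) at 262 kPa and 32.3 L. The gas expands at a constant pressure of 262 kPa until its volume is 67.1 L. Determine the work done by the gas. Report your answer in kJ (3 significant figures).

W ≈ 9.12 kJ

Isobaric: W = P ΔV.
W = (262 kPa)(67.1 − 32.3 L) = (262)(34.8) = 9118 J.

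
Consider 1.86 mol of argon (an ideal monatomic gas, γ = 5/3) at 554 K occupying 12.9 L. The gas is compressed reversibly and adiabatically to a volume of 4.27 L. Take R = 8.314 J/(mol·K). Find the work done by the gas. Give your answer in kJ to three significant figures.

W ≈ -14.0 kJ

Adiabatic: TV^(γ−1) = const with γ = 5/3.
T₂ = T₁ (V₁/V₂)^(γ−1) = 554 × (12.9/4.27)^0.667 = 554 × 2.09 = 1158 K.
W_by = nCᵥ(T₁ − T₂) = (1.86)(12.47)(554 − 1158) = -14005 J.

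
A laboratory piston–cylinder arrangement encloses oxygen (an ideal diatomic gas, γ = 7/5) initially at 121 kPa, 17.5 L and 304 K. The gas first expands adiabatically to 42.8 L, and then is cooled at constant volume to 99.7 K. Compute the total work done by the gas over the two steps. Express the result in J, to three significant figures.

W_total ≈ 1590 J

Step 1 (adiabatic): W = (P₁V₁ − P₂V₂)/(γ−1) = (2118 − 1481)/0.4 = 1592 J.
Step 2 (isochoric): W = 0 (constant volume).
W_total = 1592 + 0 = 1592 J.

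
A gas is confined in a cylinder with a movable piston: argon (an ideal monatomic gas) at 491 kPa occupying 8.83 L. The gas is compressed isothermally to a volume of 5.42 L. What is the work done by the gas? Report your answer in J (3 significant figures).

Isothermal: W = nRT ln(V₂/V₁) = P₁V₁ ln(V₂/V₁).
P₁V₁ = (491 kPa)(8.83 L) = 4336 J.
W = 4336 × ln(5.42/8.83) = 4336 × -0.4881
W_by_gas = -2116 J.

W ≈ -2120 J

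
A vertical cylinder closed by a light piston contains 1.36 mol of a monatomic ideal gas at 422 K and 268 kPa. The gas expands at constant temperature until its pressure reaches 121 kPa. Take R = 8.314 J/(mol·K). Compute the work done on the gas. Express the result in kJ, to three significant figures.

Isothermal process: W = nRT ln(V₂/V₁) = nRT ln(P₁/P₂).
W = (1.36)(8.314)(422) × ln(268/121)
  = 4772 × ln(2.215) = 4772 × 0.7952
W_by_gas = 3794 J; work on gas = −W_by = -3794 J.

W ≈ -3.79 kJ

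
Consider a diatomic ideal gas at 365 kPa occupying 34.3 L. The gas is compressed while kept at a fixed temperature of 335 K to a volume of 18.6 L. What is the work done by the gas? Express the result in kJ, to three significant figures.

Isothermal: W = nRT ln(V₂/V₁) = P₁V₁ ln(V₂/V₁).
P₁V₁ = (365 kPa)(34.3 L) = 12519 J.
W = 12519 × ln(18.6/34.3) = 12519 × -0.612
W_by_gas = -7662 J.

W ≈ -7.66 kJ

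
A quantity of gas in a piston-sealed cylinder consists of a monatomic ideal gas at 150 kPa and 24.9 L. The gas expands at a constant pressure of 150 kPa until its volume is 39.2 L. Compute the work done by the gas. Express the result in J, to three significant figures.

Isobaric: W = P ΔV.
W = (150 kPa)(39.2 − 24.9 L) = (150)(14.3) = 2145 J.

W ≈ 2150 J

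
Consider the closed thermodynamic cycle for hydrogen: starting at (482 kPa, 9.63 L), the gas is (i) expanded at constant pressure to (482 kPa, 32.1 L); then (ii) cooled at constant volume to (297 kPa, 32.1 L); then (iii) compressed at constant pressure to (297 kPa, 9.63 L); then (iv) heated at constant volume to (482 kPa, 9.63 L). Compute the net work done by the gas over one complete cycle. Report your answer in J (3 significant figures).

W_net ≈ 4160 J

Constant-volume legs do no work.
W(i) = (482)(32.1 − 9.63) = 10831 J; W(iii) = (297)(9.63 − 32.1) = -6674 J.
W_net = 10831 − 6674 = 4157 J (the clockwise enclosed area).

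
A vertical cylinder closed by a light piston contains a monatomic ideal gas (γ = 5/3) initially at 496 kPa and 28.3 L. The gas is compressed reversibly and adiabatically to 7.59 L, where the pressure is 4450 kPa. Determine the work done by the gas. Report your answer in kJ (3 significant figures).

W ≈ -29.6 kJ

Adiabatic: W = (P₁V₁ − P₂V₂)/(γ − 1) with γ = 5/3.
P₁V₁ = 14037 J, P₂V₂ = 33776 J.
W = (14037 − 33776) / 0.6667 = -29608 J.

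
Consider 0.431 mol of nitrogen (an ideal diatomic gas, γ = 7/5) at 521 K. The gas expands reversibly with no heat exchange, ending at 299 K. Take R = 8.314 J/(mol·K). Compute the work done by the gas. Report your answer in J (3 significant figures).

W ≈ 1990 J

Adiabatic ⇒ Q = 0, so W_by = −ΔU = nCᵥ(T₁ − T₂).
Cᵥ = 5R/2 = 20.79 J/(mol·K).
W = (0.431)(20.79)(521 − 299) = 1989 J.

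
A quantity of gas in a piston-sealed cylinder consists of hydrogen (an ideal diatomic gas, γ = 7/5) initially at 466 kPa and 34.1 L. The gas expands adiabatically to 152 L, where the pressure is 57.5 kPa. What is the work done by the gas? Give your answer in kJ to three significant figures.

Adiabatic: W = (P₁V₁ − P₂V₂)/(γ − 1) with γ = 7/5.
P₁V₁ = 15891 J, P₂V₂ = 8740 J.
W = (15891 − 8740) / 0.4 = 17877 J.

W ≈ 17.9 kJ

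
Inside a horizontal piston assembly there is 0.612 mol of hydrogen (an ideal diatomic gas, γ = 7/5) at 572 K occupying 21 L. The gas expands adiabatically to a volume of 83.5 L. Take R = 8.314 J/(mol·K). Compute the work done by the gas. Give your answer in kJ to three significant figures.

W ≈ 3.09 kJ

Adiabatic: TV^(γ−1) = const with γ = 7/5.
T₂ = T₁ (V₁/V₂)^(γ−1) = 572 × (21/83.5)^0.4 = 572 × 0.5757 = 329.3 K.
W_by = nCᵥ(T₁ − T₂) = (0.612)(20.79)(572 − 329.3) = 3087 J.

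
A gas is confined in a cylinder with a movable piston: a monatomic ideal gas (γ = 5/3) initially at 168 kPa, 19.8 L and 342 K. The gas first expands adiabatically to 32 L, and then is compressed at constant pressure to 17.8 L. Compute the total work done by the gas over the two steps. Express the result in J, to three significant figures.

W_total ≈ 295 J

Step 1 (adiabatic): W = (P₁V₁ − P₂V₂)/(γ−1) = (3326 − 2415)/0.667 = 1367 J.
After step 1: P = 75.48 kPa, V = 32 L, T = 248.3 K.
Step 2 (isobaric): W = PΔV = (75.48 kPa)(17.8 − 32 L) = -1072 J.
W_total = 1367 − 1072 = 294.7 J.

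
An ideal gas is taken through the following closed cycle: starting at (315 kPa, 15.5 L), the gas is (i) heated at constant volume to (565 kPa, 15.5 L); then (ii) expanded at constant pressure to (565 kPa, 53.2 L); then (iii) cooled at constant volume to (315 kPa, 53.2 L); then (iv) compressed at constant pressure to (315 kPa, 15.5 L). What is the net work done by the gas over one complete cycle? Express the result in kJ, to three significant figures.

Constant-volume legs do no work.
W(ii) = (565)(53.2 − 15.5) = 21300 J; W(iv) = (315)(15.5 − 53.2) = -11876 J.
W_net = 21300 − 11876 = 9425 J (the clockwise enclosed area).

W_net ≈ 9.43 kJ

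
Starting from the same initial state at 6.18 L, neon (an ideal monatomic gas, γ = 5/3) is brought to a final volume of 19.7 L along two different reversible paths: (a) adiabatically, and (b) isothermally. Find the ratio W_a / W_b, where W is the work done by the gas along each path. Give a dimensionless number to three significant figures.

W_a / W_b ≈ 0.697

Path (a) adiabatic: W = P₁V₁(1 − (V₁/V₂)^(γ−1))/(γ−1) → W_a/(P₁V₁) = 0.8075.
Path (b) isothermal: W = P₁V₁ ln(V₂/V₁) → W_b/(P₁V₁) = 1.159.
W_a / W_b = 0.8075 / 1.159 = 0.6965.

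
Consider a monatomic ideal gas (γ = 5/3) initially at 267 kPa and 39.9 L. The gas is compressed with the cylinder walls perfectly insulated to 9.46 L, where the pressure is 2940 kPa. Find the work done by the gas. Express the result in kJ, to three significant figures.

Adiabatic: W = (P₁V₁ − P₂V₂)/(γ − 1) with γ = 5/3.
P₁V₁ = 10653 J, P₂V₂ = 27812 J.
W = (10653 − 27812) / 0.6667 = -25739 J.

W ≈ -25.7 kJ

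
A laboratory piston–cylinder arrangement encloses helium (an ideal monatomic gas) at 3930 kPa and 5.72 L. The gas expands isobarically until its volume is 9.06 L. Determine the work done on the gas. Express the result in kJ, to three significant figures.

W ≈ -13.1 kJ

Isobaric: W = P ΔV.
W = (3930 kPa)(9.06 − 5.72 L) = (3930)(3.34) = 13126 J.
Work on gas = −W_by = -13126 J.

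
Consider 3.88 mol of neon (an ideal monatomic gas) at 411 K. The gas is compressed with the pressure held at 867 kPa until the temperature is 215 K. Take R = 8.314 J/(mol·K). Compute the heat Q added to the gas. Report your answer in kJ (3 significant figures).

Q ≈ -15.8 kJ

Isobaric: W = nRΔT = (3.88)(8.314)(-196) = -6323 J.
ΔU = nCᵥΔT with Cᵥ = 3R/2: ΔU = (3.88)(12.47)(-196) = -9484 J.
Q = ΔU + W = -9484 − 6323 = -15807 J.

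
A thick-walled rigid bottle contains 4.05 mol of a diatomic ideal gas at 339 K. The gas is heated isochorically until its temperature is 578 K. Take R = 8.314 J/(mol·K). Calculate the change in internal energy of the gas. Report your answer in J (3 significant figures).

Constant volume ⇒ W = 0, so Q = ΔU = nCᵥΔT with Cᵥ = 5R/2 = 20.79 J/(mol·K).
ΔU = (4.05)(20.79)(578 − 339) = 20119 J.

ΔU ≈ 20100 J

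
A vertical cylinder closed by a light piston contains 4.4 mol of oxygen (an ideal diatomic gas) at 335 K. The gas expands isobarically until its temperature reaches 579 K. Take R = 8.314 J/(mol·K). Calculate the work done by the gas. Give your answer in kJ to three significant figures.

Isobaric: W = P ΔV = nR ΔT.
W = (4.4)(8.314)(579 − 335) = 8926 J.

W ≈ 8.93 kJ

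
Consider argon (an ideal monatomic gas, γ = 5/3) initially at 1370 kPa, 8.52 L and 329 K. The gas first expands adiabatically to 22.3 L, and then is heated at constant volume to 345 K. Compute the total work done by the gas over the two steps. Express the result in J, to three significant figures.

Step 1 (adiabatic): W = (P₁V₁ − P₂V₂)/(γ−1) = (11672 − 6146)/0.667 = 8290 J.
Step 2 (isochoric): W = 0 (constant volume).
W_total = 8290 + 0 = 8290 J.

W_total ≈ 8290 J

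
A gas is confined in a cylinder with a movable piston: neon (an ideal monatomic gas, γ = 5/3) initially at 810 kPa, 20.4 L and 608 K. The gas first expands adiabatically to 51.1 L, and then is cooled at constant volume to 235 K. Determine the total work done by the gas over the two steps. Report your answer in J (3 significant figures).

W_total ≈ 11300 J

Step 1 (adiabatic): W = (P₁V₁ − P₂V₂)/(γ−1) = (16524 − 8959)/0.667 = 11348 J.
Step 2 (isochoric): W = 0 (constant volume).
W_total = 11348 + 0 = 11348 J.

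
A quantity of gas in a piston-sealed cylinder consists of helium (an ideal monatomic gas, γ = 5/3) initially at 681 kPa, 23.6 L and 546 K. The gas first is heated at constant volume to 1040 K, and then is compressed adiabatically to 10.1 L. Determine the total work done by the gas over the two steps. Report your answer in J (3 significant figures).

Step 1 (isochoric): W = 0 (constant volume).
After step 1: P = 1297 kPa (V unchanged).
Step 2 (adiabatic): W = (P₁V₁ − P₂V₂)/(γ−1) = (30613 − 53905)/0.667 = -34938 J.
W_total = 0 − 34938 = -34938 J.

W_total ≈ -34900 J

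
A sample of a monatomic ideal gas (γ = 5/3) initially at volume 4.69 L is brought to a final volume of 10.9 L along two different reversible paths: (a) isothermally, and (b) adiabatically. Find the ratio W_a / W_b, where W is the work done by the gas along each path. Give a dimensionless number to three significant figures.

W_a / W_b ≈ 1.31

Path (a) isothermal: W = P₁V₁ ln(V₂/V₁) → W_a/(P₁V₁) = 0.8433.
Path (b) adiabatic: W = P₁V₁(1 − (V₁/V₂)^(γ−1))/(γ−1) → W_b/(P₁V₁) = 0.6451.
W_a / W_b = 0.8433 / 0.6451 = 1.307.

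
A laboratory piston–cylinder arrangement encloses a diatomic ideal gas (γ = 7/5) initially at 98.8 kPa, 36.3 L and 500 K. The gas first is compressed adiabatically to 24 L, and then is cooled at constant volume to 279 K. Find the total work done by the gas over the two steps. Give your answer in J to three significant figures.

Step 1 (adiabatic): W = (P₁V₁ − P₂V₂)/(γ−1) = (3586 − 4232)/0.4 = -1614 J.
Step 2 (isochoric): W = 0 (constant volume).
W_total = -1614 + 0 = -1614 J.

W_total ≈ -1610 J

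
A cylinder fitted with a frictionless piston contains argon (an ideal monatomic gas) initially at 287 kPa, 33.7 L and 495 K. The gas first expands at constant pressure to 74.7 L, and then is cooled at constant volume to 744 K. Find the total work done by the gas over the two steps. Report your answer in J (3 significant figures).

Step 1 (isobaric): W = PΔV = (287 kPa)(74.7 − 33.7 L) = 11767 J.
Step 2 (isochoric): W = 0 (constant volume).
W_total = 11767 + 0 = 11767 J.

W_total ≈ 11800 J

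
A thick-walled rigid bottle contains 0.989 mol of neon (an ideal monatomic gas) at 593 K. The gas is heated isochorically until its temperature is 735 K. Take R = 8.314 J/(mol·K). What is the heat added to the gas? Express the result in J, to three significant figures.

Constant volume ⇒ W = 0, so Q = ΔU = nCᵥΔT with Cᵥ = 3R/2 = 12.47 J/(mol·K).
ΔU = (0.989)(12.47)(735 − 593) = 1751 J.

Q ≈ 1750 J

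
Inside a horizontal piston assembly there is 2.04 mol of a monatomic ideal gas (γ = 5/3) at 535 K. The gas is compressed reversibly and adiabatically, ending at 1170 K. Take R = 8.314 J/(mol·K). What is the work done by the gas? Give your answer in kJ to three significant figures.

Adiabatic ⇒ Q = 0, so W_by = −ΔU = nCᵥ(T₁ − T₂).
Cᵥ = 3R/2 = 12.47 J/(mol·K).
W = (2.04)(12.47)(535 − 1170) = -16155 J.

W ≈ -16.2 kJ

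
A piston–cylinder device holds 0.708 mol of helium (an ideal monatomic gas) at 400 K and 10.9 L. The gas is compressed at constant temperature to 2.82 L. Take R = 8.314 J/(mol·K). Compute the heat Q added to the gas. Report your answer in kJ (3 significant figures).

Isothermal ⇒ ΔU = 0, so Q = W = nRT ln(V₂/V₁).
Q = (0.708)(8.314)(400) ln(2.82/10.9) = 2355 × -1.352 = -3183 J.

Q ≈ -3.18 kJ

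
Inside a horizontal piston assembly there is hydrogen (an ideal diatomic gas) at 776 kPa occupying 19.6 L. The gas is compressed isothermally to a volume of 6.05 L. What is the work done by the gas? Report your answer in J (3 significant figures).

Isothermal: W = nRT ln(V₂/V₁) = P₁V₁ ln(V₂/V₁).
P₁V₁ = (776 kPa)(19.6 L) = 15210 J.
W = 15210 × ln(6.05/19.6) = 15210 × -1.175
W_by_gas = -17878 J.

W ≈ -17900 J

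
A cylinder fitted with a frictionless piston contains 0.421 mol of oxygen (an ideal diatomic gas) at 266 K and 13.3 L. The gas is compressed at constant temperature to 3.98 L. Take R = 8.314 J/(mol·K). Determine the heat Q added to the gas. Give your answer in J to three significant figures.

Q ≈ -1120 J

Isothermal ⇒ ΔU = 0, so Q = W = nRT ln(V₂/V₁).
Q = (0.421)(8.314)(266) ln(3.98/13.3) = 931.1 × -1.206 = -1123 J.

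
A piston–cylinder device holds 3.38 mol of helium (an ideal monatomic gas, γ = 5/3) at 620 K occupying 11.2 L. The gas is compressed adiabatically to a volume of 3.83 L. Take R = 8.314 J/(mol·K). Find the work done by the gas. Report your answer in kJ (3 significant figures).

W ≈ -27.3 kJ

Adiabatic: TV^(γ−1) = const with γ = 5/3.
T₂ = T₁ (V₁/V₂)^(γ−1) = 620 × (11.2/3.83)^0.667 = 620 × 2.045 = 1268 K.
W_by = nCᵥ(T₁ − T₂) = (3.38)(12.47)(620 − 1268) = -27309 J.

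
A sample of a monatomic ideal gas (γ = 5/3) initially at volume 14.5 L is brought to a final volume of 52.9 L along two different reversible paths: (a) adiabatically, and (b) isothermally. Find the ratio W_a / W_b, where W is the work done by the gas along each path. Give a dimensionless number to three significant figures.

Path (a) adiabatic: W = P₁V₁(1 − (V₁/V₂)^(γ−1))/(γ−1) → W_a/(P₁V₁) = 0.8671.
Path (b) isothermal: W = P₁V₁ ln(V₂/V₁) → W_b/(P₁V₁) = 1.294.
W_a / W_b = 0.8671 / 1.294 = 0.6699.

W_a / W_b ≈ 0.670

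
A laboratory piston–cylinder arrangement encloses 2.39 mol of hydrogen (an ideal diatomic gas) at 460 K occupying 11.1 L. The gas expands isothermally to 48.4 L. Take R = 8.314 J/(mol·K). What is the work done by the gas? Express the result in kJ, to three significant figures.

Isothermal: W = nRT ln(V₂/V₁).
W = (2.39)(8.314)(460) × ln(48.4/11.1)
  = 9140 × 1.473
W_by_gas = 13460 J.

W ≈ 13.5 kJ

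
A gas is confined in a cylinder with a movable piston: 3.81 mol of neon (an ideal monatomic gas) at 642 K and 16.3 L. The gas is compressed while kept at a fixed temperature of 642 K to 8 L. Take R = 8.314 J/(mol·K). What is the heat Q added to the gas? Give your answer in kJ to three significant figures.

Isothermal ⇒ ΔU = 0, so Q = W = nRT ln(V₂/V₁).
Q = (3.81)(8.314)(642) ln(8/16.3) = 20336 × -0.7117 = -14474 J.

Q ≈ -14.5 kJ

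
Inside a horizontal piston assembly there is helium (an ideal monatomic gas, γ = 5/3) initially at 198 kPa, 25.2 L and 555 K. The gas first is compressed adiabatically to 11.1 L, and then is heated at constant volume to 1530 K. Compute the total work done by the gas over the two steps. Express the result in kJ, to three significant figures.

Step 1 (adiabatic): W = (P₁V₁ − P₂V₂)/(γ−1) = (4990 − 8619)/0.667 = -5444 J.
Step 2 (isochoric): W = 0 (constant volume).
W_total = -5444 + 0 = -5444 J.

W_total ≈ -5.44 kJ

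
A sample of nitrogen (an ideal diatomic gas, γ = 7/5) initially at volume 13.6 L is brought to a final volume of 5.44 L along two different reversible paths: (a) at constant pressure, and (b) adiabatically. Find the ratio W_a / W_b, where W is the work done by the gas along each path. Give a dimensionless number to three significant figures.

Path (a) isobaric: W = P₁(V₂ − V₁) → W_a/(P₁V₁) = -0.6.
Path (b) adiabatic: W = P₁V₁(1 − (V₁/V₂)^(γ−1))/(γ−1) → W_b/(P₁V₁) = -1.107.
W_a / W_b = -0.6 / -1.107 = 0.5421.

W_a / W_b ≈ 0.542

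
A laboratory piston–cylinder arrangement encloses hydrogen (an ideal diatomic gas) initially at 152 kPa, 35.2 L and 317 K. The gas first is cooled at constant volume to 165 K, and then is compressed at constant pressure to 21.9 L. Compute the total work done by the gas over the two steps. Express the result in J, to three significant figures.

W_total ≈ -1050 J

Step 1 (isochoric): W = 0 (constant volume).
After step 1: P = 79.12 kPa (V unchanged).
Step 2 (isobaric): W = PΔV = (79.12 kPa)(21.9 − 35.2 L) = -1052 J.
W_total = 0 − 1052 = -1052 J.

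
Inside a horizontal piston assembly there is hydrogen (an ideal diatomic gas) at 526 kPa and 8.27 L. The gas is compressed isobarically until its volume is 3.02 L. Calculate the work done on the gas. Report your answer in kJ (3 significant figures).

W ≈ 2.76 kJ

Isobaric: W = P ΔV.
W = (526 kPa)(3.02 − 8.27 L) = (526)(-5.25) = -2762 J.
Work on gas = −W_by = 2762 J.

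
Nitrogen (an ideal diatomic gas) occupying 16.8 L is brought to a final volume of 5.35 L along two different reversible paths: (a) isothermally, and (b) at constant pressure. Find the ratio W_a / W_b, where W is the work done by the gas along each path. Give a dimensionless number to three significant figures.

Path (a) isothermal: W = P₁V₁ ln(V₂/V₁) → W_a/(P₁V₁) = -1.144.
Path (b) isobaric: W = P₁(V₂ − V₁) → W_b/(P₁V₁) = -0.6815.
W_a / W_b = -1.144 / -0.6815 = 1.679.

W_a / W_b ≈ 1.68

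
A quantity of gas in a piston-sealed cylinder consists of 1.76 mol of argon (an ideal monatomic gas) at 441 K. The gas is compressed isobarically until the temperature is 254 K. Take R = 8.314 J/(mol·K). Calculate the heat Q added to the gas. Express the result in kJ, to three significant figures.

Q ≈ -6.84 kJ

Isobaric: W = nRΔT = (1.76)(8.314)(-187) = -2736 J.
ΔU = nCᵥΔT with Cᵥ = 3R/2: ΔU = (1.76)(12.47)(-187) = -4104 J.
Q = ΔU + W = -4104 − 2736 = -6841 J.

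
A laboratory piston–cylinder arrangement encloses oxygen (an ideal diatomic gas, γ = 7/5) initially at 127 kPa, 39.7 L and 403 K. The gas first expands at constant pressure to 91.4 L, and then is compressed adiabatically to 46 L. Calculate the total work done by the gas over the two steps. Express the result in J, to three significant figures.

Step 1 (isobaric): W = PΔV = (127 kPa)(91.4 − 39.7 L) = 6566 J.
After step 1: P = 127 kPa, V = 91.4 L, T = 927.8 K.
Step 2 (adiabatic): W = (P₁V₁ − P₂V₂)/(γ−1) = (11608 − 15277)/0.4 = -9172 J.
W_total = 6566 − 9172 = -2606 J.

W_total ≈ -2610 J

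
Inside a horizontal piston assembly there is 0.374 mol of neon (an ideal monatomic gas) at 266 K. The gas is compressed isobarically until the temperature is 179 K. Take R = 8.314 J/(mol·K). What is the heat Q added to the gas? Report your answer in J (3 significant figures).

Isobaric: W = nRΔT = (0.374)(8.314)(-87) = -270.5 J.
ΔU = nCᵥΔT with Cᵥ = 3R/2: ΔU = (0.374)(12.47)(-87) = -405.8 J.
Q = ΔU + W = -405.8 − 270.5 = -676.3 J.

Q ≈ -676 J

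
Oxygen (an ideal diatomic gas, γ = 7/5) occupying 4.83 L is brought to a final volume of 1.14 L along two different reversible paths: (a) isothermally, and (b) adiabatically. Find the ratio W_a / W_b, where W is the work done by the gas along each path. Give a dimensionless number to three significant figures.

Path (a) isothermal: W = P₁V₁ ln(V₂/V₁) → W_a/(P₁V₁) = -1.444.
Path (b) adiabatic: W = P₁V₁(1 − (V₁/V₂)^(γ−1))/(γ−1) → W_b/(P₁V₁) = -1.954.
W_a / W_b = -1.444 / -1.954 = 0.7389.

W_a / W_b ≈ 0.739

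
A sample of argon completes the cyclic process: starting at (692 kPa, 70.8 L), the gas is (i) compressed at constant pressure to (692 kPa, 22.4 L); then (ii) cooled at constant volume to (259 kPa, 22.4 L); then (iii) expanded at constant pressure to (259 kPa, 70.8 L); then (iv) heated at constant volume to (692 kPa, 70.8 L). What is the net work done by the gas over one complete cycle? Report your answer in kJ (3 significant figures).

Constant-volume legs do no work.
W(i) = (692)(22.4 − 70.8) = -33493 J; W(iii) = (259)(70.8 − 22.4) = 12536 J.
W_net = -33493 + 12536 = -20957 J (the counter-clockwise enclosed area).

W_net ≈ -21.0 kJ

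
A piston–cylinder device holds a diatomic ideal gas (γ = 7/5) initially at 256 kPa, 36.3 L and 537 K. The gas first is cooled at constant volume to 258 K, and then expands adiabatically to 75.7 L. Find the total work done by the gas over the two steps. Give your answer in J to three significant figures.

W_total ≈ 2840 J

Step 1 (isochoric): W = 0 (constant volume).
After step 1: P = 123 kPa (V unchanged).
Step 2 (adiabatic): W = (P₁V₁ − P₂V₂)/(γ−1) = (4465 − 3327)/0.4 = 2843 J.
W_total = 0 + 2843 = 2843 J.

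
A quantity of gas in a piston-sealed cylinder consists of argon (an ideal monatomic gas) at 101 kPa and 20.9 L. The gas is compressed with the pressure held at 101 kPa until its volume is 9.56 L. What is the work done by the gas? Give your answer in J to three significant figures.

W ≈ -1150 J

Isobaric: W = P ΔV.
W = (101 kPa)(9.56 − 20.9 L) = (101)(-11.34) = -1145 J.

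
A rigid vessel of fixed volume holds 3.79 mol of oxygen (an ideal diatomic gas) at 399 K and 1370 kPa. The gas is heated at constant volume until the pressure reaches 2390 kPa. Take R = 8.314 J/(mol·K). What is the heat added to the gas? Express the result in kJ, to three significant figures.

Constant volume ⇒ W = 0, so Q = ΔU = nCᵥΔT with Cᵥ = 5R/2 = 20.79 J/(mol·K).
At constant V, T₂/T₁ = P₂/P₁ ⇒ ΔT = T₁(P₂/P₁ − 1) = 399·(2390/1370 − 1) = 297.1 K.
ΔU = (3.79)(20.79)(297.1) = 23401 J.

Q ≈ 23.4 kJ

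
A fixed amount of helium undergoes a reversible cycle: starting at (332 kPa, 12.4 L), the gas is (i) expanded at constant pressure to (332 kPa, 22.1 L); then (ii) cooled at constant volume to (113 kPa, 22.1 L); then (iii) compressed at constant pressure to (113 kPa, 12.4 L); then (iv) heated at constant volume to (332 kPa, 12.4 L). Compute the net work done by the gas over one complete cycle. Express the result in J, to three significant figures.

Constant-volume legs do no work.
W(i) = (332)(22.1 − 12.4) = 3220 J; W(iii) = (113)(12.4 − 22.1) = -1096 J.
W_net = 3220 − 1096 = 2124 J (the clockwise enclosed area).

W_net ≈ 2120 J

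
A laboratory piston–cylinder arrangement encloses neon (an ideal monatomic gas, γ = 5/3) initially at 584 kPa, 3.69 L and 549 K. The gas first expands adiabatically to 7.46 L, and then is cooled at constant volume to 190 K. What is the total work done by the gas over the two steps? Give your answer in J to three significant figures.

W_total ≈ 1210 J

Step 1 (adiabatic): W = (P₁V₁ − P₂V₂)/(γ−1) = (2155 − 1348)/0.667 = 1211 J.
Step 2 (isochoric): W = 0 (constant volume).
W_total = 1211 + 0 = 1211 J.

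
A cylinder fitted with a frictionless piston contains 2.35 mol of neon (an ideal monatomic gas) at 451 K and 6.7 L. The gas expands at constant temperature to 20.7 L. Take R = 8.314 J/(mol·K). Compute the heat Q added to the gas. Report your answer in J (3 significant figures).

Isothermal ⇒ ΔU = 0, so Q = W = nRT ln(V₂/V₁).
Q = (2.35)(8.314)(451) ln(20.7/6.7) = 8812 × 1.128 = 9940 J.

Q ≈ 9940 J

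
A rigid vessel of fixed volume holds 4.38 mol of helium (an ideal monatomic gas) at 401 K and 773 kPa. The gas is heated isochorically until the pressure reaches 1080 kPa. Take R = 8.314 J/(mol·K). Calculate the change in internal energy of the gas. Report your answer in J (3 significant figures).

ΔU ≈ 8700 J

Constant volume ⇒ W = 0, so Q = ΔU = nCᵥΔT with Cᵥ = 3R/2 = 12.47 J/(mol·K).
At constant V, T₂/T₁ = P₂/P₁ ⇒ ΔT = T₁(P₂/P₁ − 1) = 401·(1080/773 − 1) = 159.3 K.
ΔU = (4.38)(12.47)(159.3) = 8699 J.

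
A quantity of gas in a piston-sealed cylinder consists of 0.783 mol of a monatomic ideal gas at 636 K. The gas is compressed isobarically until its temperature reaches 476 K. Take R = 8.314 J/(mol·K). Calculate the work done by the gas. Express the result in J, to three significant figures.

W ≈ -1040 J

Isobaric: W = P ΔV = nR ΔT.
W = (0.783)(8.314)(476 − 636) = -1042 J.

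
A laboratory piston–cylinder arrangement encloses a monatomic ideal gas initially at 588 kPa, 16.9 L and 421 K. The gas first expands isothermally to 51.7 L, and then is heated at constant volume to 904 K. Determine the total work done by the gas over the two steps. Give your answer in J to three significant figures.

Step 1 (isothermal): W = P₁V₁ ln(V₂/V₁) = (9937) ln(51.7/16.9) = 11111 J.
Step 2 (isochoric): W = 0 (constant volume).
W_total = 11111 + 0 = 11111 J.

W_total ≈ 11100 J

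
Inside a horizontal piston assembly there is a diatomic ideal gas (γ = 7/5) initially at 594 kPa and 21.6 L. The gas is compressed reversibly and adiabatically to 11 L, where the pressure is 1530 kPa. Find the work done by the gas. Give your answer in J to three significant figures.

Adiabatic: W = (P₁V₁ − P₂V₂)/(γ − 1) with γ = 7/5.
P₁V₁ = 12830 J, P₂V₂ = 16830 J.
W = (12830 − 16830) / 0.4 = -9999 J.

W ≈ -10000 J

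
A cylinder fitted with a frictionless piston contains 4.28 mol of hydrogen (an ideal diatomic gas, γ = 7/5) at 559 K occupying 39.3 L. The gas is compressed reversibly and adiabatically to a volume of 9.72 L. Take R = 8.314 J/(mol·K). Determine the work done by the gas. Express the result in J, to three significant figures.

Adiabatic: TV^(γ−1) = const with γ = 7/5.
T₂ = T₁ (V₁/V₂)^(γ−1) = 559 × (39.3/9.72)^0.4 = 559 × 1.749 = 977.5 K.
W_by = nCᵥ(T₁ − T₂) = (4.28)(20.79)(559 − 977.5) = -37227 J.

W ≈ -37200 J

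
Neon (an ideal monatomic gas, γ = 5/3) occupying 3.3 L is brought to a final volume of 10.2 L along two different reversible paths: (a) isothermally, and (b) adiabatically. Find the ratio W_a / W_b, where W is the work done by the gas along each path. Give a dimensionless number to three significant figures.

Path (a) isothermal: W = P₁V₁ ln(V₂/V₁) → W_a/(P₁V₁) = 1.128.
Path (b) adiabatic: W = P₁V₁(1 − (V₁/V₂)^(γ−1))/(γ−1) → W_b/(P₁V₁) = 0.7931.
W_a / W_b = 1.128 / 0.7931 = 1.423.

W_a / W_b ≈ 1.42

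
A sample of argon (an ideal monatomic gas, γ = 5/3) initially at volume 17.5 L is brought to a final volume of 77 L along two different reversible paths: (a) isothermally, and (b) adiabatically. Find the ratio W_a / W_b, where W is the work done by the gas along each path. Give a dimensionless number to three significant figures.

Path (a) isothermal: W = P₁V₁ ln(V₂/V₁) → W_a/(P₁V₁) = 1.482.
Path (b) adiabatic: W = P₁V₁(1 − (V₁/V₂)^(γ−1))/(γ−1) → W_b/(P₁V₁) = 0.9414.
W_a / W_b = 1.482 / 0.9414 = 1.574.

W_a / W_b ≈ 1.57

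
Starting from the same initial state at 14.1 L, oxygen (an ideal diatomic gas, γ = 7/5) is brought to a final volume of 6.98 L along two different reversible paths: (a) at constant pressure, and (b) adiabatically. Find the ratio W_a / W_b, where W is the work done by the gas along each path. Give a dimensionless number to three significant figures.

W_a / W_b ≈ 0.622

Path (a) isobaric: W = P₁(V₂ − V₁) → W_a/(P₁V₁) = -0.505.
Path (b) adiabatic: W = P₁V₁(1 − (V₁/V₂)^(γ−1))/(γ−1) → W_b/(P₁V₁) = -0.812.
W_a / W_b = -0.505 / -0.812 = 0.6219.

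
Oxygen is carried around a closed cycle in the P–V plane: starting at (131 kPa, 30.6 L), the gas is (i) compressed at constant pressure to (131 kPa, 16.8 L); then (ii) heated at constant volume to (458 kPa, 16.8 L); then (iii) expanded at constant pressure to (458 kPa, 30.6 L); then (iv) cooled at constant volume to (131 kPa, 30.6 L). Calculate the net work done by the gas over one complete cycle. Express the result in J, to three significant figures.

W_net ≈ 4510 J

Constant-volume legs do no work.
W(i) = (131)(16.8 − 30.6) = -1808 J; W(iii) = (458)(30.6 − 16.8) = 6320 J.
W_net = -1808 + 6320 = 4513 J (the clockwise enclosed area).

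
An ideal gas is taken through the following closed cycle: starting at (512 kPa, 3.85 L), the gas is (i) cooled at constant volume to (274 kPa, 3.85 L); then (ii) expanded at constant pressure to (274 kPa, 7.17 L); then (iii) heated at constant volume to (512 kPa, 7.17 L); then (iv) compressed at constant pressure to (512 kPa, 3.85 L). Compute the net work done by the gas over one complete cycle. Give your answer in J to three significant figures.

W_net ≈ -790 J

Constant-volume legs do no work.
W(ii) = (274)(7.17 − 3.85) = 909.7 J; W(iv) = (512)(3.85 − 7.17) = -1700 J.
W_net = 909.7 − 1700 = -790.2 J (the counter-clockwise enclosed area).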